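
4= 4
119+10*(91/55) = 1491/11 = 135.55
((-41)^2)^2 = 2825761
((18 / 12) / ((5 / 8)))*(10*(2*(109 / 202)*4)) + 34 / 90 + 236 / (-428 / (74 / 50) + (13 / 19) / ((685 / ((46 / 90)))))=103.17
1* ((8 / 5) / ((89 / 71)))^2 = 322624 / 198025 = 1.63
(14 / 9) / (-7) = -2 / 9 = -0.22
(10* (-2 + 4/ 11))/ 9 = -20/ 11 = -1.82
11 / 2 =5.50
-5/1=-5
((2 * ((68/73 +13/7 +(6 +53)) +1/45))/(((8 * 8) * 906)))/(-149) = -1421341/99333984960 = -0.00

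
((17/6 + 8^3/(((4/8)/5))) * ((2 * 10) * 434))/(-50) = -13339858/15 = -889323.87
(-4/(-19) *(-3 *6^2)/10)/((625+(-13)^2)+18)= -0.00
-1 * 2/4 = -1/2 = -0.50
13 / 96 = 0.14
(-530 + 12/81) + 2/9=-14300/27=-529.63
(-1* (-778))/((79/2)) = 1556/79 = 19.70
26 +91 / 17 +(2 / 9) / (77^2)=28441447 / 907137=31.35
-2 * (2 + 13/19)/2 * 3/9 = -17/19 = -0.89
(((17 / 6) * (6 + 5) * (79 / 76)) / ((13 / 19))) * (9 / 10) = 44319 / 1040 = 42.61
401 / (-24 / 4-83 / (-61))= -86.43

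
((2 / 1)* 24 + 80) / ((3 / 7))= 896 / 3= 298.67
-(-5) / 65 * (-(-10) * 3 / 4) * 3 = 45 / 26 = 1.73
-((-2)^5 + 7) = 25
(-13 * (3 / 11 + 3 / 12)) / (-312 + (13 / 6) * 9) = 23 / 990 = 0.02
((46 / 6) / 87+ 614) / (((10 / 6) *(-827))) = -160277 / 359745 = -0.45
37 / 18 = 2.06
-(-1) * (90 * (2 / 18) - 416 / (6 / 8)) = -1634 / 3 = -544.67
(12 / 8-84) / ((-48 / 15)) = 825 / 32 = 25.78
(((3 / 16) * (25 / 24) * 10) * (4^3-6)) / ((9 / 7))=25375 / 288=88.11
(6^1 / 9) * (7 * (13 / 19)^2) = 2366 / 1083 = 2.18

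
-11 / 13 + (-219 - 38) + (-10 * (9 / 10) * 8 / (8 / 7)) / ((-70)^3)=-164247883 / 637000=-257.85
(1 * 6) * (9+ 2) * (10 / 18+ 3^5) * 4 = 64298.67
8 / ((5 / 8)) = 64 / 5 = 12.80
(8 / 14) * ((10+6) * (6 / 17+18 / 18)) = 1472 / 119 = 12.37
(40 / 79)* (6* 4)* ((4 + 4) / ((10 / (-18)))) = -174.99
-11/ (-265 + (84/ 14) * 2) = 1/ 23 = 0.04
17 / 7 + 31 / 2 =17.93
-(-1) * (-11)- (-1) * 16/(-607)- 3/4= -28593/2428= -11.78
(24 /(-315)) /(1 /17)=-136 /105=-1.30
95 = 95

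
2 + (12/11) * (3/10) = 128/55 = 2.33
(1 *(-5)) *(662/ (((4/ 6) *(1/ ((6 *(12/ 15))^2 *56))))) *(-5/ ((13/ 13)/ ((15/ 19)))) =480453120/ 19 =25287006.32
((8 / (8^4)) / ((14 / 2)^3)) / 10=1 / 1756160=0.00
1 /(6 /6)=1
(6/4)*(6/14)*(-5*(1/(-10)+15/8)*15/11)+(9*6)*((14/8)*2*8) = 1853199/1232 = 1504.22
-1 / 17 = -0.06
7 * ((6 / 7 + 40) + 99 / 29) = 8987 / 29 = 309.90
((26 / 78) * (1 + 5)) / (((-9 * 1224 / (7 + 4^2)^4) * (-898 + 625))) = 279841 / 1503684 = 0.19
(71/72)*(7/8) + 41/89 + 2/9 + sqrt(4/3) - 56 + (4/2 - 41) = -4790839/51264 + 2*sqrt(3)/3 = -92.30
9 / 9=1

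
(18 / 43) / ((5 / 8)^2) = 1152 / 1075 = 1.07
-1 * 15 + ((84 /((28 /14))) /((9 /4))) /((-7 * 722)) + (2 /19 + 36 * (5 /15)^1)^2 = 142451 /1083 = 131.53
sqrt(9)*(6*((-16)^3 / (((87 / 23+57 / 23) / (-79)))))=930304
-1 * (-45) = 45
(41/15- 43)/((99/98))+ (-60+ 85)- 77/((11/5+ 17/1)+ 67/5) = -4168646/242055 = -17.22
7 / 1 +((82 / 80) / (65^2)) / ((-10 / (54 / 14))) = 82808893 / 11830000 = 7.00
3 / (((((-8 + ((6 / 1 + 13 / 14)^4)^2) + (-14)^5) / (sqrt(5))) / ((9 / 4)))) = 3320525376 * sqrt(5) / 2347902338270123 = 0.00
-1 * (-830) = 830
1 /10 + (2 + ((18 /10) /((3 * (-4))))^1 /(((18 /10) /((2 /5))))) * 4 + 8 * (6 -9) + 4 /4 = -451 /30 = -15.03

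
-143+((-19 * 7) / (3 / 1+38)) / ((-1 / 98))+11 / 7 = 50648 / 287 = 176.47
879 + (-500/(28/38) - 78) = 857/7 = 122.43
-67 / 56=-1.20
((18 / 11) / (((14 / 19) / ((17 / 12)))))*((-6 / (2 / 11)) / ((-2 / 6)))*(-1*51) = -444771 / 28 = -15884.68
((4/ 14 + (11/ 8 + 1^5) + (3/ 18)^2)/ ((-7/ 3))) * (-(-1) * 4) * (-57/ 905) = 5149/ 17738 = 0.29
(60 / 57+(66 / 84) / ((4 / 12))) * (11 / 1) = 9977 / 266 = 37.51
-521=-521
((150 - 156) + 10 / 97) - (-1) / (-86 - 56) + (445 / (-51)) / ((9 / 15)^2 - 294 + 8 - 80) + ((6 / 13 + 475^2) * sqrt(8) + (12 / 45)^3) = -14113543277111 / 2407993062750 + 5866262 * sqrt(2) / 13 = 638159.31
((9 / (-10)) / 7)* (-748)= 3366 / 35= 96.17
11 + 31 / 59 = 680 / 59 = 11.53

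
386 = 386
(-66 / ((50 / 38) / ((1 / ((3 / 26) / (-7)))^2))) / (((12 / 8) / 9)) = -27691664 / 25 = -1107666.56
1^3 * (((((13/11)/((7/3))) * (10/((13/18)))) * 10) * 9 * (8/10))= 38880/77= 504.94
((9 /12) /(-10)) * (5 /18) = -1 /48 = -0.02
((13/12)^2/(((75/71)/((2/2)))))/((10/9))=11999/12000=1.00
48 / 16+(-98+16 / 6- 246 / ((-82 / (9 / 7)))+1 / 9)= -5567 / 63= -88.37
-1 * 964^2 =-929296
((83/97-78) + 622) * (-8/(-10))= 211404/485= 435.88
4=4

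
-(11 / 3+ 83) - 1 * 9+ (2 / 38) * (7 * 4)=-5369 / 57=-94.19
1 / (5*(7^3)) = 1 / 1715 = 0.00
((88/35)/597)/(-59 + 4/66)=-968/13546925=-0.00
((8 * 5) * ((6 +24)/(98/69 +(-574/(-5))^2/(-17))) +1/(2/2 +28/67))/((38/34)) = -815406343/1077879215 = -0.76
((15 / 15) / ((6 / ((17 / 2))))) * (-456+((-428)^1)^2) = 776594 / 3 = 258864.67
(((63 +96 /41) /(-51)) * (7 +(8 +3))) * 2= -32148 /697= -46.12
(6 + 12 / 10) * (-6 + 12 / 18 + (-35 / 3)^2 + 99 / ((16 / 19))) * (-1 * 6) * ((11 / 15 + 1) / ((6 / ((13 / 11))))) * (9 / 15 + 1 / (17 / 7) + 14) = -350529322 / 6375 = -54984.99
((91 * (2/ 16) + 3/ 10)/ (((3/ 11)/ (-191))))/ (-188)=981167/ 22560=43.49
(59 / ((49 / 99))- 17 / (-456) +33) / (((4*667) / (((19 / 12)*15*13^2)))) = 2874420445 / 12550272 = 229.03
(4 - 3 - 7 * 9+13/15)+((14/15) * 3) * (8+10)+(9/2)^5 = 880583/480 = 1834.55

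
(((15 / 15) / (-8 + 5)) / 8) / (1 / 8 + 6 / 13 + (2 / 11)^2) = -1573 / 23391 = -0.07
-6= -6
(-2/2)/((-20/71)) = 71/20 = 3.55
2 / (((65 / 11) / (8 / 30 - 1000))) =-329912 / 975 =-338.37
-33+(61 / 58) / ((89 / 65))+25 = -37331 / 5162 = -7.23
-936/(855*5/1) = -0.22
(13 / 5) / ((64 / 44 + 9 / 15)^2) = 7865 / 12769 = 0.62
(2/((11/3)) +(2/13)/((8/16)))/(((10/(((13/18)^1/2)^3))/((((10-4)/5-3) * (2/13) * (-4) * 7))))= 5551/178200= 0.03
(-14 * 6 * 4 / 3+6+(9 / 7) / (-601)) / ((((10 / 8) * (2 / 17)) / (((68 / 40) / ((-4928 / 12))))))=35149047 / 11779600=2.98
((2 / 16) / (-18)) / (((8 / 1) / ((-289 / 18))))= 289 / 20736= 0.01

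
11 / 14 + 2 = 39 / 14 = 2.79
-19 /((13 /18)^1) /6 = -57 /13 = -4.38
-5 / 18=-0.28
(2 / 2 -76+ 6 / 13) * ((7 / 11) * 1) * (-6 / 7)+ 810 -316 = 76456 / 143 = 534.66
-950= -950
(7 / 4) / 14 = 1 / 8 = 0.12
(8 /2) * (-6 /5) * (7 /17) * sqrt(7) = -168 * sqrt(7) /85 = -5.23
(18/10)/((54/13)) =13/30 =0.43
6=6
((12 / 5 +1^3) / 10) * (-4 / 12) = -17 / 150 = -0.11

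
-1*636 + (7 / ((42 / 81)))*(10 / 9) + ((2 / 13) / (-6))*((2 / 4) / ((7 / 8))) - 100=-196837 / 273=-721.01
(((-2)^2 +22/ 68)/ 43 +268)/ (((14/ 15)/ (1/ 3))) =1959815/ 20468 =95.75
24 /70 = 12 /35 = 0.34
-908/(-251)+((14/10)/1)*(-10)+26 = 3920/251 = 15.62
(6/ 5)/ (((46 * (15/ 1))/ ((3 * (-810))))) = -486/ 115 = -4.23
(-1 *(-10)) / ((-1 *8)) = -5 / 4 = -1.25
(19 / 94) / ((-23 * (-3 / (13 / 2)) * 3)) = 247 / 38916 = 0.01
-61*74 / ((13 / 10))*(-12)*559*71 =1653749040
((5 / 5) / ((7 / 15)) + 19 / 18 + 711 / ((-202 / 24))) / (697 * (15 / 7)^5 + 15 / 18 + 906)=-2483423929 / 989947400511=-0.00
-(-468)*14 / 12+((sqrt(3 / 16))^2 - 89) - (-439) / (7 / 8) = 107397 / 112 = 958.90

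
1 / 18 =0.06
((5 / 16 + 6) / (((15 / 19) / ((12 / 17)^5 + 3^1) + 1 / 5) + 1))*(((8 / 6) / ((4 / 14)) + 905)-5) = 3942.13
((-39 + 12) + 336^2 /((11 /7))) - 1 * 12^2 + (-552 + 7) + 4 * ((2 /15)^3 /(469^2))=580826047126852 /8166052125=71126.91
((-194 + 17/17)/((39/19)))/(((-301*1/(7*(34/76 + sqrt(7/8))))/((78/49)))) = 3281/2107 + 3667*sqrt(14)/4214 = 4.81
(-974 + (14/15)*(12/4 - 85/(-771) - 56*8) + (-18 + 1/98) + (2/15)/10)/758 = -7974430417/4295472300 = -1.86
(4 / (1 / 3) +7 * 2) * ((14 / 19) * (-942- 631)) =-572572 / 19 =-30135.37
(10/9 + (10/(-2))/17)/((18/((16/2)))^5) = 128000/9034497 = 0.01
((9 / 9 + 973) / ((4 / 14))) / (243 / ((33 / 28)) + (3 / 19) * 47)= 712481 / 44643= 15.96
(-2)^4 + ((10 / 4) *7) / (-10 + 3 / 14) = 1947 / 137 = 14.21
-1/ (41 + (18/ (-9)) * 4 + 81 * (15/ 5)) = -1/ 276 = -0.00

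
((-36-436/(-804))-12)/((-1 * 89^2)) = 9539/1592121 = 0.01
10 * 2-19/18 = 341/18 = 18.94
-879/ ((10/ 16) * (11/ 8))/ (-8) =7032/ 55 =127.85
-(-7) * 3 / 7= 3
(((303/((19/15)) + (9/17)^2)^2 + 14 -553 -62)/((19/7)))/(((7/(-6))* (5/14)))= -28748494693884/572870539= -50183.23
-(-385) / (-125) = -77 / 25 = -3.08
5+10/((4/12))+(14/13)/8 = 1827/52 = 35.13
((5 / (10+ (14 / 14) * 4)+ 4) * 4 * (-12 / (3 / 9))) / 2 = -2196 / 7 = -313.71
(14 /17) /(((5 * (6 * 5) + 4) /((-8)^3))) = -2.74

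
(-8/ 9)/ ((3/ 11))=-88/ 27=-3.26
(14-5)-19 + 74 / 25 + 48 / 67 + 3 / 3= -8917 / 1675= -5.32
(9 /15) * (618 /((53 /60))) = 22248 /53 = 419.77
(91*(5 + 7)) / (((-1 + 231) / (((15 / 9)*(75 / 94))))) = 6825 / 1081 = 6.31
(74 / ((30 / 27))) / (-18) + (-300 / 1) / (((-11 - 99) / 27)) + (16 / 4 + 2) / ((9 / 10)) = 25279 / 330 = 76.60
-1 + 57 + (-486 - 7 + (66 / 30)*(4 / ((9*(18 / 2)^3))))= -14335741 / 32805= -437.00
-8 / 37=-0.22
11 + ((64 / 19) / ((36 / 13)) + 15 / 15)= 2260 / 171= 13.22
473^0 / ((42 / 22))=11 / 21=0.52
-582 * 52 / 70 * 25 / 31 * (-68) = 5144880 / 217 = 23709.12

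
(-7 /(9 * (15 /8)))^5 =-550731776 /44840334375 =-0.01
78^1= 78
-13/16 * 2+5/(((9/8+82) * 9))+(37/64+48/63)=-21319/76608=-0.28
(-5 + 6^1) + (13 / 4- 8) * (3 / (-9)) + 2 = 4.58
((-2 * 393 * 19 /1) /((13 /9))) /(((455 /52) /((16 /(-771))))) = 2867328 /116935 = 24.52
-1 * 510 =-510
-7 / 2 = -3.50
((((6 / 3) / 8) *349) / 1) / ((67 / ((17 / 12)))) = 5933 / 3216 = 1.84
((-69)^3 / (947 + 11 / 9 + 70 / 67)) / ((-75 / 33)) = 2179000197 / 14310200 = 152.27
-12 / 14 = -6 / 7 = -0.86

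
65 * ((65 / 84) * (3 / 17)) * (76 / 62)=10.88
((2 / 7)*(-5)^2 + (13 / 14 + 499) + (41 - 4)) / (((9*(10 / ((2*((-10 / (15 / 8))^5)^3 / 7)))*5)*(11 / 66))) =-2927267700196784472064 / 17577411075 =-166535770694.93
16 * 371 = 5936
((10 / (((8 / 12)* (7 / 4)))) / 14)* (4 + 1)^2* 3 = 2250 / 49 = 45.92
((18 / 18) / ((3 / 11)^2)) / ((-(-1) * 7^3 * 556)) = 121 / 1716372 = 0.00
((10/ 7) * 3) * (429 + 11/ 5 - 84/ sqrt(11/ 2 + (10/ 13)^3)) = 1848 - 4680 * sqrt(680342)/ 26167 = 1700.48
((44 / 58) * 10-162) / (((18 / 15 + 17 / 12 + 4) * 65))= -53736 / 149669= -0.36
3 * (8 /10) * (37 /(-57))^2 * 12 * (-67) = -1467568 /1805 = -813.06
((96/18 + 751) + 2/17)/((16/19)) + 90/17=737321/816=903.58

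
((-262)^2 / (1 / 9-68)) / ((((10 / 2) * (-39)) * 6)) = 34322 / 39715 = 0.86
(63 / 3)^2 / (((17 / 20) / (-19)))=-167580 / 17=-9857.65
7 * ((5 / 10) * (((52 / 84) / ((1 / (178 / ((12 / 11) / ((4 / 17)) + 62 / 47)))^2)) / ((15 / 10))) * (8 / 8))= 110094200788 / 85322169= 1290.34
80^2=6400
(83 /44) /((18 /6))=83 /132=0.63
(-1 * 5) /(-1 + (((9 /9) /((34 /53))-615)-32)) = 170 /21979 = 0.01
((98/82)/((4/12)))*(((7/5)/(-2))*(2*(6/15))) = -2058/1025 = -2.01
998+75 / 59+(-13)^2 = 68928 / 59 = 1168.27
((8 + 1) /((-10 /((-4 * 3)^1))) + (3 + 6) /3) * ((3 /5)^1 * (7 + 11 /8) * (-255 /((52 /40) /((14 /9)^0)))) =-707319 /52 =-13602.29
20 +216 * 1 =236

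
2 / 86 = 1 / 43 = 0.02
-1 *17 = -17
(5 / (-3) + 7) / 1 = 16 / 3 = 5.33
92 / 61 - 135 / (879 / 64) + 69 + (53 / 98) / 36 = 3827109133 / 63055944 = 60.69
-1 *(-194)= 194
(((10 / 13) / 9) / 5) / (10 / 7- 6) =-7 / 1872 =-0.00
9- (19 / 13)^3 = 12914 / 2197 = 5.88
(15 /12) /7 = 5 /28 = 0.18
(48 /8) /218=3 /109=0.03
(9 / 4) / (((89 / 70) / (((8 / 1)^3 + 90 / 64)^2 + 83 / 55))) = 935250576561 / 2004992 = 466461.00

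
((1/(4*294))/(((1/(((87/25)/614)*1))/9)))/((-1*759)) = -87/1522351600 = -0.00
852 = 852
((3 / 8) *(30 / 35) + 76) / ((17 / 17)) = 2137 / 28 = 76.32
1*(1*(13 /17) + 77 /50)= 1959 /850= 2.30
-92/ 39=-2.36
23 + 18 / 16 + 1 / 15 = 2903 / 120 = 24.19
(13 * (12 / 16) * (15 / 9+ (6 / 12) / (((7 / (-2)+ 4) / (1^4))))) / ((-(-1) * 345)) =26 / 345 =0.08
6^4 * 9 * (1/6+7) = 83592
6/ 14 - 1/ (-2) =13/ 14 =0.93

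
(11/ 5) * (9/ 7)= 2.83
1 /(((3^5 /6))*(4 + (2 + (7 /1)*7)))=2 /4455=0.00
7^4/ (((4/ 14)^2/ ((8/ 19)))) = 235298/ 19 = 12384.11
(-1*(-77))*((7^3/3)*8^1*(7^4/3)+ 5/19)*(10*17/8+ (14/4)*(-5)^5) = -140292016977035/228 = -615315863934.36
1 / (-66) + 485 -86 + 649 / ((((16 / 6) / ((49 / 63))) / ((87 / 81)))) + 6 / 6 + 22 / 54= 4303213 / 7128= 603.71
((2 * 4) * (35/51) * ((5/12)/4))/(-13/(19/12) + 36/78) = -0.07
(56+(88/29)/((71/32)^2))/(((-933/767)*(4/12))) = -6348225832/45464779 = -139.63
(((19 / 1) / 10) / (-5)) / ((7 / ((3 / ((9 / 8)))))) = -76 / 525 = -0.14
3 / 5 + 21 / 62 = 0.94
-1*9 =-9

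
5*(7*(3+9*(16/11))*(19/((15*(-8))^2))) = 7847/10560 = 0.74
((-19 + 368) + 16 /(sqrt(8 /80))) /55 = 16*sqrt(10) /55 + 349 /55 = 7.27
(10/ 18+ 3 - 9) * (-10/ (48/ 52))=3185/ 54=58.98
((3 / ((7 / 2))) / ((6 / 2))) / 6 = 1 / 21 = 0.05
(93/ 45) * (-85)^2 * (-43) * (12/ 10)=-770474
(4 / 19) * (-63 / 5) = -252 / 95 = -2.65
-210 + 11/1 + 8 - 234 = -425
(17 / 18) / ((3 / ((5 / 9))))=85 / 486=0.17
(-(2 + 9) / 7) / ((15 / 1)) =-11 / 105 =-0.10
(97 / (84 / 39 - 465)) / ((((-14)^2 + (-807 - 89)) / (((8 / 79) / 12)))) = 1261 / 499110150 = 0.00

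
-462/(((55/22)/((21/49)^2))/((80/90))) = -1056/35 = -30.17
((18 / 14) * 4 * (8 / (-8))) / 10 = -18 / 35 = -0.51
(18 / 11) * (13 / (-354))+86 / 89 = 52343 / 57761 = 0.91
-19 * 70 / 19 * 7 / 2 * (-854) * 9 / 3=627690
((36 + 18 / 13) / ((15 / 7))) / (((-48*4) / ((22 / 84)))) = -99 / 4160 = -0.02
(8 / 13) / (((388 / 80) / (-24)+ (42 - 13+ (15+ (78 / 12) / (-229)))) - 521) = -879360 / 681943249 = -0.00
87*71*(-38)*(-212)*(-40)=-1990476480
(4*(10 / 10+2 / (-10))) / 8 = 2 / 5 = 0.40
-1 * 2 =-2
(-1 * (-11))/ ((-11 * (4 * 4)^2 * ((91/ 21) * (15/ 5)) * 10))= -1/ 33280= -0.00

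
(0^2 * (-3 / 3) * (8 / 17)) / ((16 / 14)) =0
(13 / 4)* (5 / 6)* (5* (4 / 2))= 325 / 12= 27.08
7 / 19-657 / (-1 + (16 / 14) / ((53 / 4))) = 1544522 / 2147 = 719.39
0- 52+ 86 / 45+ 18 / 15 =-440 / 9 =-48.89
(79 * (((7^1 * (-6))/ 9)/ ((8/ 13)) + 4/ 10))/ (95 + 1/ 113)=-3847537/ 644160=-5.97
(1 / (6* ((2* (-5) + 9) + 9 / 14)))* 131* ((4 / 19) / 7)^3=-8384 / 5041365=-0.00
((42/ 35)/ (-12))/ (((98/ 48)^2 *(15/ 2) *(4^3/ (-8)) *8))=0.00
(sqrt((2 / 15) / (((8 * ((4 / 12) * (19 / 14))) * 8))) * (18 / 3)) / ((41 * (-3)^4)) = sqrt(665) / 210330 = 0.00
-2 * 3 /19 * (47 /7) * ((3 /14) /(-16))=423 /14896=0.03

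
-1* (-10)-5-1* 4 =1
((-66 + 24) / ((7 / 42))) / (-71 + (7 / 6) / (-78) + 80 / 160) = 117936 / 33001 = 3.57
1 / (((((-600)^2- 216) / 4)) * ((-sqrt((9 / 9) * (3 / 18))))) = -0.00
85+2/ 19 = 1617/ 19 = 85.11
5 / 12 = 0.42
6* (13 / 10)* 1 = 39 / 5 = 7.80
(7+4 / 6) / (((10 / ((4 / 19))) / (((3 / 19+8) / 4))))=0.33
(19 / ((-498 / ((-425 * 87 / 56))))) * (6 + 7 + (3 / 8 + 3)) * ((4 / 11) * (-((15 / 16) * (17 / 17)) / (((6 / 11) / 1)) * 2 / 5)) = -30676925 / 297472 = -103.13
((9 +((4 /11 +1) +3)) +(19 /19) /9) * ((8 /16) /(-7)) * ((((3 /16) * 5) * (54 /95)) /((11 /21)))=-18009 /18392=-0.98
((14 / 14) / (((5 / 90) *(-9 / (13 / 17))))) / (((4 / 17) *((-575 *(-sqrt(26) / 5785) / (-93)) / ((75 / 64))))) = 1614015 *sqrt(26) / 5888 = 1397.74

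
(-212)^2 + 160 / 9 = 404656 / 9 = 44961.78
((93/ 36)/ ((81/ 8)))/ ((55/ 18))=124/ 1485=0.08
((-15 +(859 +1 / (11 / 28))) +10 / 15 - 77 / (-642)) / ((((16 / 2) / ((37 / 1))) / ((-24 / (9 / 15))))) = -1107013915 / 7062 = -156756.43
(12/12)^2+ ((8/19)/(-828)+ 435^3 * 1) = 323736541306/3933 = 82312876.00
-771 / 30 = -257 / 10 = -25.70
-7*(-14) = 98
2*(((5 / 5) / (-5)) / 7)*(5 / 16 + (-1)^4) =-3 / 40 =-0.08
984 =984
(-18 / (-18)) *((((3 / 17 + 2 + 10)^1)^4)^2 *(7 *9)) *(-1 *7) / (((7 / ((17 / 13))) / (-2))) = 424749922962915513726 / 5334402749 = 79624644585.10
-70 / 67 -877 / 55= -62609 / 3685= -16.99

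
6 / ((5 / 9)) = 54 / 5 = 10.80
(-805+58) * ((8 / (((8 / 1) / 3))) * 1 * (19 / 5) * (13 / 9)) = -61503 / 5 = -12300.60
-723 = -723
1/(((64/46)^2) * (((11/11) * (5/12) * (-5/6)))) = -4761/3200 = -1.49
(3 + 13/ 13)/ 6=2/ 3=0.67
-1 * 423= -423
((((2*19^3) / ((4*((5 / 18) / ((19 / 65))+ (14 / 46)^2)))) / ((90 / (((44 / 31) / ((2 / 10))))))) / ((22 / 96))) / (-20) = -1654555416 / 29245865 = -56.57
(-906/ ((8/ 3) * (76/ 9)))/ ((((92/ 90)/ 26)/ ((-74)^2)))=-9795379815/ 1748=-5603764.20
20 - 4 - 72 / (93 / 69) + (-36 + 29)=-1377 / 31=-44.42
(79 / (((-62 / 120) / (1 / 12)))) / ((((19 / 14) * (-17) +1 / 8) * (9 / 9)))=4424 / 7967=0.56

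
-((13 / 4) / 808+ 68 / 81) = -220829 / 261792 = -0.84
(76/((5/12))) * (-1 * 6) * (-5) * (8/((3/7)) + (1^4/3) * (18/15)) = 521664/5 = 104332.80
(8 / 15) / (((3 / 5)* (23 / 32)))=256 / 207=1.24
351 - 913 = -562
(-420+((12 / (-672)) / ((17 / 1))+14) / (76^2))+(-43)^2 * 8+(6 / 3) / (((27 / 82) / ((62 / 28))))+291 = 2178958607893 / 148466304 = 14676.45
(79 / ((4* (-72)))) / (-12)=79 / 3456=0.02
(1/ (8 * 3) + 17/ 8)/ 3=13/ 18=0.72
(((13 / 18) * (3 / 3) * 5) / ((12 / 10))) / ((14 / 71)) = 15.26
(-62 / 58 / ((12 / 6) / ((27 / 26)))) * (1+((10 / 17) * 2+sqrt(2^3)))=-2.78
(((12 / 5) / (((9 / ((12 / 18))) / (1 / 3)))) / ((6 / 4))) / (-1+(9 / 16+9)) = 0.00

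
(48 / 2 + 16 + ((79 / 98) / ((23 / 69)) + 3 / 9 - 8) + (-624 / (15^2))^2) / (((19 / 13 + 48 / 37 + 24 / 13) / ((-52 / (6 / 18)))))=-292599717982 / 203503125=-1437.81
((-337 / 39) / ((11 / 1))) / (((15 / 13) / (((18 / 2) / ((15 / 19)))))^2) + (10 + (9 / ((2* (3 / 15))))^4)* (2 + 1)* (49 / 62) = 12431498633203 / 20460000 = 607600.13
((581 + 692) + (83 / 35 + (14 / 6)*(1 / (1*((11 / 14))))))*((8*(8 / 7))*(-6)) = -188989952 / 2695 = -70126.14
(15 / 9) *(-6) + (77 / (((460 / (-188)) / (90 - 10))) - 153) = -61653 / 23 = -2680.57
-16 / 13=-1.23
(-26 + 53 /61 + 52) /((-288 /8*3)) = -1639 /6588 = -0.25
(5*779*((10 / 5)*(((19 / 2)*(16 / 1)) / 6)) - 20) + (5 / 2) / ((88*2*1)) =208376975 / 1056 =197326.68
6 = 6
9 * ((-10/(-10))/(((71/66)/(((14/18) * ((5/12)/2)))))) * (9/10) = 693/568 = 1.22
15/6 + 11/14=23/7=3.29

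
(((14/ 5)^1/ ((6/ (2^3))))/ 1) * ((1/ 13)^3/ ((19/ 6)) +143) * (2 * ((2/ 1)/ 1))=267422624/ 125229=2135.47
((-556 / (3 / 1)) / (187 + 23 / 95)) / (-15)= 2641 / 40023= 0.07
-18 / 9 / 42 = -1 / 21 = -0.05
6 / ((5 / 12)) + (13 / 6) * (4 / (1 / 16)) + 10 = 2446 / 15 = 163.07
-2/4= -1/2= -0.50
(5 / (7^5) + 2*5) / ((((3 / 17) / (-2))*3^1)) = -634950 / 16807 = -37.78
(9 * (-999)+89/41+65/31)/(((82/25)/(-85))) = 24272041125/104222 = 232887.88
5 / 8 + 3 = 3.62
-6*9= -54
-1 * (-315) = 315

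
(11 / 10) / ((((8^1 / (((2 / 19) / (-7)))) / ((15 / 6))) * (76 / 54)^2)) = -8019 / 3072832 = -0.00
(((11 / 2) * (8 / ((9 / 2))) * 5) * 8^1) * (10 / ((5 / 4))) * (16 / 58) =225280 / 261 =863.14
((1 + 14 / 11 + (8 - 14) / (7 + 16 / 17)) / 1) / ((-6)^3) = -0.01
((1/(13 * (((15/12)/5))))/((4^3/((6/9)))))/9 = 1/2808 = 0.00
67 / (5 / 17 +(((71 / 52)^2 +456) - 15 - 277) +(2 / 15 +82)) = 46197840 / 171202111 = 0.27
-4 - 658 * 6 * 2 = -7900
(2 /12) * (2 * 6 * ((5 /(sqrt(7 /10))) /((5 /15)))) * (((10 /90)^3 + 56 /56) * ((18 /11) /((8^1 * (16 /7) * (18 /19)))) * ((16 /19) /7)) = 1825 * sqrt(70) /37422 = 0.41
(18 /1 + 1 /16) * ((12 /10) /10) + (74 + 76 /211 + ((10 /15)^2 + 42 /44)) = 651124163 /8355600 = 77.93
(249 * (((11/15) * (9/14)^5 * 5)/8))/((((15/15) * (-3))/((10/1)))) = -41.77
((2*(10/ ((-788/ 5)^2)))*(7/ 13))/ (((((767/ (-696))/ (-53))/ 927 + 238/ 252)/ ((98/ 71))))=733059085500/ 1156873111441177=0.00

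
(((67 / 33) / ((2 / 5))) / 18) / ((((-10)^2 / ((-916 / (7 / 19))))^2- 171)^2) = 120060774386304335 / 12449639546219610325008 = 0.00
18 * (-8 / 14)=-72 / 7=-10.29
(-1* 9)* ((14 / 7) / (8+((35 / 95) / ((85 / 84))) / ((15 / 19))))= -3825 / 1798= -2.13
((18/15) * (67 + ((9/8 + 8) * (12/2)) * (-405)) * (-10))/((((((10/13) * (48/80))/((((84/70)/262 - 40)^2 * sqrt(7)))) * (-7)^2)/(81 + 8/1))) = 70213620953819551 * sqrt(7)/42044450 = 4418366269.34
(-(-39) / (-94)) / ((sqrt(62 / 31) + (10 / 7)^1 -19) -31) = 1911 * sqrt(2) / 10857188 + 23205 / 2714297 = 0.01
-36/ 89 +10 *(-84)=-74796/ 89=-840.40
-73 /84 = -0.87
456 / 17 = 26.82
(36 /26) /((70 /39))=27 /35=0.77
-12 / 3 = -4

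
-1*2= -2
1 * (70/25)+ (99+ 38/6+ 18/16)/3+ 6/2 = 14863/360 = 41.29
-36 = -36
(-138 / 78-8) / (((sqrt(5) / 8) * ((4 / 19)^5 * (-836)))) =16550767 * sqrt(5) / 366080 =101.09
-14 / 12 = -7 / 6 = -1.17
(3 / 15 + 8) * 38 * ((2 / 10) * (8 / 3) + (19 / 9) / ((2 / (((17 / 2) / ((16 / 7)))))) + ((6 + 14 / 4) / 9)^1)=12371299 / 7200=1718.24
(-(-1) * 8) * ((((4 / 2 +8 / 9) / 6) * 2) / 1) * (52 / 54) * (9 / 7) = 9.54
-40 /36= -10 /9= -1.11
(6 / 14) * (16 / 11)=48 / 77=0.62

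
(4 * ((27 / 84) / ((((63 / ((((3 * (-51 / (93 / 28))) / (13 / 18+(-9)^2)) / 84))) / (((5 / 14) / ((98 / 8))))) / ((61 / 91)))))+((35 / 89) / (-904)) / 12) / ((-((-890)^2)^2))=524249997163 / 8449590548732190157530048000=0.00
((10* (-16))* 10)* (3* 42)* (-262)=52819200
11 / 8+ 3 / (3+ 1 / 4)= 239 / 104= 2.30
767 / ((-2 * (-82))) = 767 / 164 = 4.68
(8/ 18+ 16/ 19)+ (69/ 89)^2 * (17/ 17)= 2556751/ 1354491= 1.89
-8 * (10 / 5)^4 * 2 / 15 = -256 / 15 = -17.07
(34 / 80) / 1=17 / 40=0.42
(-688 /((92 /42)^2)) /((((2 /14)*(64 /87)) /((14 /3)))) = -26946423 /4232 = -6367.30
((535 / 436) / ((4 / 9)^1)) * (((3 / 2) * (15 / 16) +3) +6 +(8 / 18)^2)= 14704475 / 502272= 29.28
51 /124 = 0.41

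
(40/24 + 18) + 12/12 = 62/3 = 20.67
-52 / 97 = -0.54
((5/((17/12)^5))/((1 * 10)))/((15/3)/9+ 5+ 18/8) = 0.01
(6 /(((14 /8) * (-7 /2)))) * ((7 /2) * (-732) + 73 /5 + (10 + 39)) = 599616 /245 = 2447.41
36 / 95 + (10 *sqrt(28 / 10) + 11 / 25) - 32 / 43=1527 / 20425 + 2 *sqrt(70)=16.81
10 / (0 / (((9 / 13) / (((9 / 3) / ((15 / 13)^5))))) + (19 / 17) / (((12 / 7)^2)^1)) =24480 / 931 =26.29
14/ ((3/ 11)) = 154/ 3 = 51.33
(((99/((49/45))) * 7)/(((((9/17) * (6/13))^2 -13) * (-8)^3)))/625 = 0.00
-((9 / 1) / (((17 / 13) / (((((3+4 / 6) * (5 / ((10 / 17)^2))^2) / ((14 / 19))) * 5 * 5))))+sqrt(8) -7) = -40044295 / 224 -2 * sqrt(2) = -178772.00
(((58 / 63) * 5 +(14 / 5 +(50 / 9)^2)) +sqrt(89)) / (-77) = -108488 / 218295 - sqrt(89) / 77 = -0.62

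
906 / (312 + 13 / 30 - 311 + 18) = 27180 / 583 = 46.62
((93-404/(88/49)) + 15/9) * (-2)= 8599/33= 260.58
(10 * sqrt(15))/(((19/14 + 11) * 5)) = 0.63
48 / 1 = 48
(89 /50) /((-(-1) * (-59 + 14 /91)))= -1157 /38250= -0.03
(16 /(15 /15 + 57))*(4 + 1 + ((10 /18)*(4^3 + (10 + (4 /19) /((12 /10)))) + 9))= 226576 /14877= 15.23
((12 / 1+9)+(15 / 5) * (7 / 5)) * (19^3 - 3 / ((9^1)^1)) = 864192 / 5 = 172838.40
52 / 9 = 5.78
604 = 604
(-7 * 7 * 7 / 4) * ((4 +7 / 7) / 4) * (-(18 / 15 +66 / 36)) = 31213 / 96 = 325.14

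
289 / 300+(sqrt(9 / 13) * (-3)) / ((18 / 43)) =289 / 300 - 43 * sqrt(13) / 26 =-5.00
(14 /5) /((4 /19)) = 133 /10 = 13.30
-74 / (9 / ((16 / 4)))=-296 / 9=-32.89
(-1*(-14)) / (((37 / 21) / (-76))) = -603.89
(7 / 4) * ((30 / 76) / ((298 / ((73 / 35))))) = 219 / 45296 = 0.00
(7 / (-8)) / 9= -7 / 72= -0.10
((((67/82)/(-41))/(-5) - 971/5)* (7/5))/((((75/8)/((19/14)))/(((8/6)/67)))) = -11026536/14078375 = -0.78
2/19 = 0.11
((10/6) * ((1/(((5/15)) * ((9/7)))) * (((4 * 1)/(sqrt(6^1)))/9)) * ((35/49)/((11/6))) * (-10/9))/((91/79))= -0.27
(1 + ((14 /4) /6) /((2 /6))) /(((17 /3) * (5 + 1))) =11 /136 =0.08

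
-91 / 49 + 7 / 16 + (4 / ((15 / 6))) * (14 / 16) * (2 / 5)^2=-1.20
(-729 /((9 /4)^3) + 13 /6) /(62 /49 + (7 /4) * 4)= -7.48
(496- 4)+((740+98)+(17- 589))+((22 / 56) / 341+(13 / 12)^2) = 23722693 / 31248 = 759.17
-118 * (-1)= 118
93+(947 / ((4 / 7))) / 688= 262565 / 2752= 95.41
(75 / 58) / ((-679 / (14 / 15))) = -0.00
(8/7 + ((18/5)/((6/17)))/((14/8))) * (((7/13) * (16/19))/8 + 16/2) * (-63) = -874008/247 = -3538.49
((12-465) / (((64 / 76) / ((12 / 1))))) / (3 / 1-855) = 8607 / 1136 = 7.58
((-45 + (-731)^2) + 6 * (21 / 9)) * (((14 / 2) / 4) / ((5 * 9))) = 41559 / 2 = 20779.50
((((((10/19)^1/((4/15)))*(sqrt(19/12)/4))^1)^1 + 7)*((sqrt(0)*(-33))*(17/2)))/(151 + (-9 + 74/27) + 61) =0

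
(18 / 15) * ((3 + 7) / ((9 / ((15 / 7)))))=20 / 7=2.86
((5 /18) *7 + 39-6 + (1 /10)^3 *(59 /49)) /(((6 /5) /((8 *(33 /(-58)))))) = -169521341 /1278900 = -132.55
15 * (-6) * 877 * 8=-631440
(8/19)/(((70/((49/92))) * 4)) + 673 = 5882027/8740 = 673.00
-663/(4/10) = -3315/2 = -1657.50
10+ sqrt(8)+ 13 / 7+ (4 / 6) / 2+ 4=2 * sqrt(2)+ 340 / 21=19.02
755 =755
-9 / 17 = -0.53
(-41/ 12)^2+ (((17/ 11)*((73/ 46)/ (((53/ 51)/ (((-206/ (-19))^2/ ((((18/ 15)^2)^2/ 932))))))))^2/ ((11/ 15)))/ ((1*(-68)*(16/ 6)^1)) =-312451936679606995207269373/ 2672359362868491648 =-116919880.25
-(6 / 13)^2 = -36 / 169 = -0.21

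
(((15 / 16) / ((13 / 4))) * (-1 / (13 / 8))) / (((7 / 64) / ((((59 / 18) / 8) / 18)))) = -1180 / 31941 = -0.04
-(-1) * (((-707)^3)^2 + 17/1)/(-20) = -62443392099028533/10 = -6244339209902853.30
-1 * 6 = -6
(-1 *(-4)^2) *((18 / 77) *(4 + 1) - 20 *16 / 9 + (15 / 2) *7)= -200840 / 693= -289.81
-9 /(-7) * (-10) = -90 /7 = -12.86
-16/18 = -8/9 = -0.89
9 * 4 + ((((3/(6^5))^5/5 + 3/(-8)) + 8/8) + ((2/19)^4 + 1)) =2868384188651638075030801/76235875850791535247360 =37.63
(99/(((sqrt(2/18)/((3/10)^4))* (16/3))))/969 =24057/51680000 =0.00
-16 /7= -2.29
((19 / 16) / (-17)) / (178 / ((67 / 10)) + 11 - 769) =1273 / 13329632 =0.00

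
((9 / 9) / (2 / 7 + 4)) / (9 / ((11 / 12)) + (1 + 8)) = 77 / 6210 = 0.01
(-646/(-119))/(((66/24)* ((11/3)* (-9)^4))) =152/1852389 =0.00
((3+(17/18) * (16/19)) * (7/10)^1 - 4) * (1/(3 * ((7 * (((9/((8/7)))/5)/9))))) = -9188/25137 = -0.37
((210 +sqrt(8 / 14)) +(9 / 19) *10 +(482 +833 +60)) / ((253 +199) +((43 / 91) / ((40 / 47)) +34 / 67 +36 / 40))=69680 *sqrt(7) / 110712419 +7366395400 / 2103535961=3.50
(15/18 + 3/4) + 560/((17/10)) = 67523/204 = 331.00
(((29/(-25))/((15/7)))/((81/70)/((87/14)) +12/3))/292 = -5887/13293300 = -0.00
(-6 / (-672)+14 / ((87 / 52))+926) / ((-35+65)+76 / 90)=136568505 / 4508224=30.29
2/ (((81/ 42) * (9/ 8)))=224/ 243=0.92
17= 17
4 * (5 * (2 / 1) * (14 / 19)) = 560 / 19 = 29.47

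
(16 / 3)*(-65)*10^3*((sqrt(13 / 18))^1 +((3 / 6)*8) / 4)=-1040000 / 3 - 520000*sqrt(26) / 9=-641276.68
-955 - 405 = -1360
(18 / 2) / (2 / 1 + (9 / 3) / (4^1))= 36 / 11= 3.27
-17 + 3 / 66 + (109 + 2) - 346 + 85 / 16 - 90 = -59249 / 176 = -336.64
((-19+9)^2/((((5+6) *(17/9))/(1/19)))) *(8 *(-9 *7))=-127.67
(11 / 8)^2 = 1.89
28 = 28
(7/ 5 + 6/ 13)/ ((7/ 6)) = 726/ 455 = 1.60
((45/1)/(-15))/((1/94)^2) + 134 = -26374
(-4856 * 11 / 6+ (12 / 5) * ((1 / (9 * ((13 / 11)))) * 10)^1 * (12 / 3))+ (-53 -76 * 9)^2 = 20836739 / 39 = 534275.36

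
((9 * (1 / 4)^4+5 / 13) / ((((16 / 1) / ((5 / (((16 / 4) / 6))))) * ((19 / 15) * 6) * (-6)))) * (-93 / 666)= 1082675 / 1796800512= 0.00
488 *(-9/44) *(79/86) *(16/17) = -693936/8041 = -86.30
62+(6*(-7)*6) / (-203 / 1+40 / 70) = 89618 / 1417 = 63.24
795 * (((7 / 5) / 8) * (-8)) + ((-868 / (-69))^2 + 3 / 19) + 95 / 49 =-952.65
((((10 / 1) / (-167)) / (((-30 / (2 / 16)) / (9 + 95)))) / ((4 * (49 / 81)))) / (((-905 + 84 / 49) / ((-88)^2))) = -679536 / 7391587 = -0.09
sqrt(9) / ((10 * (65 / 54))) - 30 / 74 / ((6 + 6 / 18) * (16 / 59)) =48213 / 3655600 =0.01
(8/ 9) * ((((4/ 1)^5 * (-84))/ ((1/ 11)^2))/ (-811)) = 27754496/ 2433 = 11407.52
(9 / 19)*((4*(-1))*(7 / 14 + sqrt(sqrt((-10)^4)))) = -378 / 19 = -19.89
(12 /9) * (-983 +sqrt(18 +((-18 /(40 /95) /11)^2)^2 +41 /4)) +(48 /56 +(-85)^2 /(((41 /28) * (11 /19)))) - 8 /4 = sqrt(960919793) /1452 +68293552 /9471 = 7232.16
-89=-89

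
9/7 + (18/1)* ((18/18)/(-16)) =9/56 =0.16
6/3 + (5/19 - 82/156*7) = -2099/1482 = -1.42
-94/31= -3.03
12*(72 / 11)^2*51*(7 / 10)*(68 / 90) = 41948928 / 3025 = 13867.41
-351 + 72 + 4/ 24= -1673/ 6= -278.83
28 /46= 14 /23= 0.61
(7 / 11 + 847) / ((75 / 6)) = 18648 / 275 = 67.81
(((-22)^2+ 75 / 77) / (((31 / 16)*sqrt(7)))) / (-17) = -597488*sqrt(7) / 284053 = -5.57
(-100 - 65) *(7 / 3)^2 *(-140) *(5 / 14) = 134750 / 3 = 44916.67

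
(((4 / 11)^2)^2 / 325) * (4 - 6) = -512 / 4758325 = -0.00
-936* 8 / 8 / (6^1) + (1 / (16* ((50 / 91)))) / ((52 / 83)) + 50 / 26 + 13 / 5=-6293887 / 41600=-151.30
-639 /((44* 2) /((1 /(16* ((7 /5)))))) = -3195 /9856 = -0.32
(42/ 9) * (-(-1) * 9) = 42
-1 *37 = -37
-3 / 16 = -0.19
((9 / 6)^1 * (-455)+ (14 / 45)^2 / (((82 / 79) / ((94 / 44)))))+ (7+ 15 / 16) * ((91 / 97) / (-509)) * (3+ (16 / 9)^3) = -682.43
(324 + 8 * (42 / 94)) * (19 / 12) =24377 / 47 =518.66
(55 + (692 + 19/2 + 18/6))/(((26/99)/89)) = 13383909/52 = 257382.87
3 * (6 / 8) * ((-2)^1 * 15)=-135 / 2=-67.50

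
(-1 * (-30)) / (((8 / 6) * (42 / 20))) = 75 / 7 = 10.71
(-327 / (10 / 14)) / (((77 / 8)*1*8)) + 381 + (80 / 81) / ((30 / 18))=557836 / 1485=375.65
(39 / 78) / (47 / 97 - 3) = -97 / 488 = -0.20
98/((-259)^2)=2/1369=0.00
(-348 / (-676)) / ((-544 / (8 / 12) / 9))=-261 / 45968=-0.01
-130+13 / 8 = -1027 / 8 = -128.38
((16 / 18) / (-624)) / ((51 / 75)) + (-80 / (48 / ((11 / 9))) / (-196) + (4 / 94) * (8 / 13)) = 631853 / 18322668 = 0.03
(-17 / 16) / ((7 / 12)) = -51 / 28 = -1.82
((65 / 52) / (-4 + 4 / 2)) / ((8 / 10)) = -25 / 32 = -0.78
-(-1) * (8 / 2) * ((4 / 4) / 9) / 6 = 0.07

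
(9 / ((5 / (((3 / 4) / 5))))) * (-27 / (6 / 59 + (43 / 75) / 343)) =-44258319 / 627548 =-70.53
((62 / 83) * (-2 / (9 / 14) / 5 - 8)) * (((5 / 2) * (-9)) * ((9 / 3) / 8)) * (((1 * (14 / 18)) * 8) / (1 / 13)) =1094548 / 249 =4395.78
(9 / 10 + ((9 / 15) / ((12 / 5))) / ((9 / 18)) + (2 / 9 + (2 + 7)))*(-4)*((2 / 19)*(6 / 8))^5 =-6453 / 49521980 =-0.00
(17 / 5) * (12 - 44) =-544 / 5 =-108.80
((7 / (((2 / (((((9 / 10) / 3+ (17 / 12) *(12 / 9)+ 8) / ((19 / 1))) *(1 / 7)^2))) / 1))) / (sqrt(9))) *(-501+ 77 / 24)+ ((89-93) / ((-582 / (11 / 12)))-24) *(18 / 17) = -31.76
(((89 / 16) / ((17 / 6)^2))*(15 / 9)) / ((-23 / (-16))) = 5340 / 6647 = 0.80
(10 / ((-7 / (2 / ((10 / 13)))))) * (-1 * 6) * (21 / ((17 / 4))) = 1872 / 17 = 110.12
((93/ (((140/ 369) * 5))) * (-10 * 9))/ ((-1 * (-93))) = -3321/ 70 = -47.44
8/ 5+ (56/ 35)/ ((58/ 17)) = 2.07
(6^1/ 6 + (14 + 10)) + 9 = 34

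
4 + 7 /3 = 19 /3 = 6.33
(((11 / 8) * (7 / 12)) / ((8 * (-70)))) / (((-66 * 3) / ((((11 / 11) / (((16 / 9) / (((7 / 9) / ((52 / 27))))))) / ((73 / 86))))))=301 / 155484160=0.00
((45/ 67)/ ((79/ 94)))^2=17892900/ 28015849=0.64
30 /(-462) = -5 /77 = -0.06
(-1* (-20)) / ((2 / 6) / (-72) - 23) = -0.87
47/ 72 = 0.65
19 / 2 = 9.50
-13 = -13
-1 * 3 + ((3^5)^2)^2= 3486784398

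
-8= -8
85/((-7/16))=-1360/7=-194.29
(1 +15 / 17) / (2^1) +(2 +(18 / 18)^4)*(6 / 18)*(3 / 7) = 163 / 119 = 1.37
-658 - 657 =-1315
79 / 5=15.80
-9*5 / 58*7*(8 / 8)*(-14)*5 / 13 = 11025 / 377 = 29.24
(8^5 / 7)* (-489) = -2289078.86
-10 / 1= -10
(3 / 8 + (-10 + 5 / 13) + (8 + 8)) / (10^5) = 703 / 10400000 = 0.00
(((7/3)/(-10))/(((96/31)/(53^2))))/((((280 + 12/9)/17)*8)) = -10362401/6481920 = -1.60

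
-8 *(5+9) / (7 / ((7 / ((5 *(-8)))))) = 14 / 5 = 2.80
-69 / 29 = -2.38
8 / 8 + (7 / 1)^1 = 8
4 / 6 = 2 / 3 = 0.67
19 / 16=1.19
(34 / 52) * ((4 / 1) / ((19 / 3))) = 102 / 247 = 0.41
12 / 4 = 3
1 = 1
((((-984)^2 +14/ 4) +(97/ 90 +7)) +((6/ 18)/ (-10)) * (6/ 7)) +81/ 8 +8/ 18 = 2440060859/ 2520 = 968278.12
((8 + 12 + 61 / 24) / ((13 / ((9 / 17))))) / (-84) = -541 / 49504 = -0.01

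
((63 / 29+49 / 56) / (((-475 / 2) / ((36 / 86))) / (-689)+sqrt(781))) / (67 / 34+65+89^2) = -217467364725 / 540172641583641667+264091090068*sqrt(781) / 540172641583641667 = 0.00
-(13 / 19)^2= -0.47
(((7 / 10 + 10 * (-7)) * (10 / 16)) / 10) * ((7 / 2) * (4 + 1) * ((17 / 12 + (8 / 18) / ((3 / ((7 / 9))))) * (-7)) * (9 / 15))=5617997 / 11520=487.67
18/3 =6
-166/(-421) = 166/421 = 0.39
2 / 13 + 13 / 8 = 185 / 104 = 1.78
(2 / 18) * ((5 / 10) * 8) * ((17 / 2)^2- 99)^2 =11449 / 36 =318.03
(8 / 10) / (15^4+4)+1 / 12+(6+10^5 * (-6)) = -1822625520367 / 3037740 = -599993.92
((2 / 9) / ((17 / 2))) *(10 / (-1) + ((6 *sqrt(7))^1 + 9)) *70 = -280 / 153 + 560 *sqrt(7) / 51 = 27.22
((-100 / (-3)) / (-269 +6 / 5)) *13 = -500 / 309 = -1.62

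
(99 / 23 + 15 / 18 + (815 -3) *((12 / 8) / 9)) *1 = 19385 / 138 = 140.47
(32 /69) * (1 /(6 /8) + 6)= 704 /207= 3.40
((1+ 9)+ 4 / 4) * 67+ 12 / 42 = 5161 / 7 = 737.29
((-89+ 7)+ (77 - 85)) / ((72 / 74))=-185 / 2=-92.50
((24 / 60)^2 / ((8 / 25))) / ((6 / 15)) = 5 / 4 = 1.25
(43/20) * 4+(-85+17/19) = -75.51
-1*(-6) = 6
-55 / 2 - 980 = -2015 / 2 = -1007.50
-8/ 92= -2/ 23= -0.09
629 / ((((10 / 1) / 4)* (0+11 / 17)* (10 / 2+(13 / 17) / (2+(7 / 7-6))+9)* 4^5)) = 545343 / 19740160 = 0.03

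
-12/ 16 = -3/ 4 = -0.75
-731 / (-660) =731 / 660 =1.11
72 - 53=19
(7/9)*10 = 70/9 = 7.78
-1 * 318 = -318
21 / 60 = 7 / 20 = 0.35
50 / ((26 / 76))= 1900 / 13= 146.15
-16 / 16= -1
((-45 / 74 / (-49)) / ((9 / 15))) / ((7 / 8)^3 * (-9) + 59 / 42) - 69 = -888657333 / 12878257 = -69.00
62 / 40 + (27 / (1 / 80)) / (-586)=-12517 / 5860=-2.14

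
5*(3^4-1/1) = 400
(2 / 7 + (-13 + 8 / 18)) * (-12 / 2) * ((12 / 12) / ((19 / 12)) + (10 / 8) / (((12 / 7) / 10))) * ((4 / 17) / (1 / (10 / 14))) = 13964245 / 142443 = 98.03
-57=-57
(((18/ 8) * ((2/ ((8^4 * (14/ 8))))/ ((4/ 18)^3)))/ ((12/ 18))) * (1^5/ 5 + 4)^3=26040609/ 4096000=6.36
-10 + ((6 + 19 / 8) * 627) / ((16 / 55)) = 2309215 / 128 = 18040.74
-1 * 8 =-8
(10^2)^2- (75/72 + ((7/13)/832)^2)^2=1231578495935936823191/123171214536474624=9998.91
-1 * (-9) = 9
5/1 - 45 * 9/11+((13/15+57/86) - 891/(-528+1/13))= -2785334041/97385970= -28.60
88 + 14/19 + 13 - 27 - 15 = 1135/19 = 59.74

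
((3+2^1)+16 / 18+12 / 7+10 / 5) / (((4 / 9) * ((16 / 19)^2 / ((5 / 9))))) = 1092025 / 64512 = 16.93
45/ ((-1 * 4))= -45/ 4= -11.25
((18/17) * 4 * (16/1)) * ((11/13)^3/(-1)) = -1533312/37349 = -41.05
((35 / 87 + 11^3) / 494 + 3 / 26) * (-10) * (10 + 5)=-3019775 / 7163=-421.58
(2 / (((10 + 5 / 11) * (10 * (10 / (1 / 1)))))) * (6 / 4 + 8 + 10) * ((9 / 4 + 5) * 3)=37323 / 46000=0.81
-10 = -10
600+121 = 721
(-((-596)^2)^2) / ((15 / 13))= -1640319286528 / 15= -109354619101.87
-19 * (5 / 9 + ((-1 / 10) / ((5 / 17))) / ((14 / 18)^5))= 91822193 / 7563150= 12.14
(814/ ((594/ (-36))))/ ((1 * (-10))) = 74/ 15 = 4.93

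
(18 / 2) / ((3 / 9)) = 27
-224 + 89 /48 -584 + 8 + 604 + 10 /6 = -192.48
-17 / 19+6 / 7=-0.04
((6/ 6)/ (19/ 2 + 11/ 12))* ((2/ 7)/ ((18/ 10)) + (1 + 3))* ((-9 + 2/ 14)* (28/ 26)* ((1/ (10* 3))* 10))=-129952/ 102375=-1.27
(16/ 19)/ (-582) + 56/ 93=34320/ 57133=0.60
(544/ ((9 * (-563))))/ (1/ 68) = -36992/ 5067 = -7.30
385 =385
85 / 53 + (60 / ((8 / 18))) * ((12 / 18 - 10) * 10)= -667715 / 53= -12598.40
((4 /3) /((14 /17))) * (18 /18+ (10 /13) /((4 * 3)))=1411 /819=1.72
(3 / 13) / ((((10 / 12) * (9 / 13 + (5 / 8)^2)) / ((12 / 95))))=13824 / 427975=0.03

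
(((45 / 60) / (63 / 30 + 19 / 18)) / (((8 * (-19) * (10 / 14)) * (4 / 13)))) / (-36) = 273 / 1381376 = 0.00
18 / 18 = 1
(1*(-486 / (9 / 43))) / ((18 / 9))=-1161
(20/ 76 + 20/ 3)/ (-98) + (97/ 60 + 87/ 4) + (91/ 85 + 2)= 6259549/ 237405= 26.37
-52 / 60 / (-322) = 13 / 4830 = 0.00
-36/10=-18/5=-3.60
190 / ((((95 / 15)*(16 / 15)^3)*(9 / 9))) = 50625 / 2048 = 24.72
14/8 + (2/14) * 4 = 65/28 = 2.32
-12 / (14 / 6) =-36 / 7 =-5.14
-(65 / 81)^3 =-274625 / 531441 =-0.52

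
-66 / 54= -11 / 9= -1.22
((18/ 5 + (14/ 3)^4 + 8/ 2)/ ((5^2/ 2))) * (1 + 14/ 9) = 8977268/ 91125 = 98.52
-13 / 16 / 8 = -13 / 128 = -0.10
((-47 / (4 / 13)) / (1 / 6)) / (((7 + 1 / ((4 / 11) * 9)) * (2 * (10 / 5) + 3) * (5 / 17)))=-560898 / 9205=-60.93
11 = 11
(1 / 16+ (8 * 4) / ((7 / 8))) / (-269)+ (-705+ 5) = -21093703 / 30128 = -700.14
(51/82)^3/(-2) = -132651/1102736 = -0.12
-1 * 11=-11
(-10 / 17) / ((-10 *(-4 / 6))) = -3 / 34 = -0.09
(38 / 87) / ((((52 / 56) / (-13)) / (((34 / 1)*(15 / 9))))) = -346.51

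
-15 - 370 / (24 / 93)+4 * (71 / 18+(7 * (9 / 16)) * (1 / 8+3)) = -398521 / 288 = -1383.75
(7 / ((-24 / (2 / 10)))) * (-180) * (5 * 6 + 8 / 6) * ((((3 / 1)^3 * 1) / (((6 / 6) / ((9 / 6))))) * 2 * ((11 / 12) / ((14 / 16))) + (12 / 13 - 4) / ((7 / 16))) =332854 / 13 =25604.15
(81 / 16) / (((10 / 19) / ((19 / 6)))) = 30.46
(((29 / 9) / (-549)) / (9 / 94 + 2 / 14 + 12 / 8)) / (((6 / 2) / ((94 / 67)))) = -448427 / 284038326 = -0.00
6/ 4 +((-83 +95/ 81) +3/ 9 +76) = -647/ 162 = -3.99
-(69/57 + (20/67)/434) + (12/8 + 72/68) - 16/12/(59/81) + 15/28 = 8361999/158325556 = 0.05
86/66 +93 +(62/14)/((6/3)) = 96.52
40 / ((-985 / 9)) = -72 / 197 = -0.37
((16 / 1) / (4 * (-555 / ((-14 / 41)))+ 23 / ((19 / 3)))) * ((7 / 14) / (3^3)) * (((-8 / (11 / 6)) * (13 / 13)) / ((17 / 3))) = -17024 / 485362053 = -0.00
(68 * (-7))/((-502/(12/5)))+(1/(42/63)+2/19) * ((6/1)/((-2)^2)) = 446721/95380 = 4.68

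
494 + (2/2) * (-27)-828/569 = 264895/569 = 465.54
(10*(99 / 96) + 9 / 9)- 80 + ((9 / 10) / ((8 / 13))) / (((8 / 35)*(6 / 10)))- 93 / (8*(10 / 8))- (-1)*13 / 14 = -66.39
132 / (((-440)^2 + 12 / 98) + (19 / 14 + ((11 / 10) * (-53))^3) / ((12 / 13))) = -77616000 / 12387181319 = -0.01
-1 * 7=-7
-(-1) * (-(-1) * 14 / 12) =7 / 6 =1.17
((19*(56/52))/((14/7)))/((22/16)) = 1064/143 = 7.44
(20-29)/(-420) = 3/140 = 0.02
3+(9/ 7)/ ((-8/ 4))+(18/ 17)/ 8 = 1185/ 476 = 2.49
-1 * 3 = -3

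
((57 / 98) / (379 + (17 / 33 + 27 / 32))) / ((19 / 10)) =15840 / 19681291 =0.00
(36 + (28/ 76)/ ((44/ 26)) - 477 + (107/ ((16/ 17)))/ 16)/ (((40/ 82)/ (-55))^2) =-429054901495/ 77824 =-5513143.78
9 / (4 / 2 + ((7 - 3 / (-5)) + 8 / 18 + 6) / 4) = 405 / 248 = 1.63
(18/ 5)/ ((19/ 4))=0.76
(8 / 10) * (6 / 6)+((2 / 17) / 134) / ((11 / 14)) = 50186 / 62645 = 0.80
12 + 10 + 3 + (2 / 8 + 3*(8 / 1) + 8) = 229 / 4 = 57.25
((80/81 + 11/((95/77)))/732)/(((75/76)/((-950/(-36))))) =0.36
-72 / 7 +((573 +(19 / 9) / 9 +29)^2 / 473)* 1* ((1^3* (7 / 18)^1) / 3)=104533875625 / 1173067434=89.11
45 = 45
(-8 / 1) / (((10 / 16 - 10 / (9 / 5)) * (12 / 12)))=576 / 355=1.62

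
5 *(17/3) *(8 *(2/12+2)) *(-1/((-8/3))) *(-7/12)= -7735/72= -107.43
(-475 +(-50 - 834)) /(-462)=453 /154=2.94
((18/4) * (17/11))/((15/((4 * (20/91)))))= 408/1001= 0.41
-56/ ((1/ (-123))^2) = -847224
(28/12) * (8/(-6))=-28/9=-3.11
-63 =-63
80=80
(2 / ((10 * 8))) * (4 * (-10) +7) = -33 / 40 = -0.82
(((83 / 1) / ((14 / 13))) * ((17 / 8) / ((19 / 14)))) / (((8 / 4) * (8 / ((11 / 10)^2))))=2219503 / 243200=9.13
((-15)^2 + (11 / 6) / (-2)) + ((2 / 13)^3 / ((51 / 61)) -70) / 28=695177425 / 3137316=221.58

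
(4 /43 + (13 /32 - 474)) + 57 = -573105 /1376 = -416.50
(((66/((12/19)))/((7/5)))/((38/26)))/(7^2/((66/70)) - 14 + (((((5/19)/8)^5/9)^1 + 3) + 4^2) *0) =23595/17542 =1.35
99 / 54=1.83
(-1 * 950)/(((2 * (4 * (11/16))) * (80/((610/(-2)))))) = 28975/44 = 658.52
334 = 334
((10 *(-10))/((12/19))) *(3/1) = -475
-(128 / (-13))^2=-16384 / 169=-96.95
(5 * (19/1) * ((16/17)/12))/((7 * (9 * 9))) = 380/28917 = 0.01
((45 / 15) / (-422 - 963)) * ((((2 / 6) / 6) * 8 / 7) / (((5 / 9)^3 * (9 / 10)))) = -216 / 242375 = -0.00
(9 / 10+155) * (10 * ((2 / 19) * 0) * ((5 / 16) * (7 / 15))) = 0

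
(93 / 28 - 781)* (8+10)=-195975 / 14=-13998.21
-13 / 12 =-1.08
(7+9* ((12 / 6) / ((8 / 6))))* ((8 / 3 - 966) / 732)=-59245 / 2196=-26.98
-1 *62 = -62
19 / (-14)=-19 / 14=-1.36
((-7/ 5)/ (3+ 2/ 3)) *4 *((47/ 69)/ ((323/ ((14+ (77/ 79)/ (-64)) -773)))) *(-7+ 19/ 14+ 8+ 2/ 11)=16396937/ 2641760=6.21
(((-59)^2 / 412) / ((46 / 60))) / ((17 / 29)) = 18.80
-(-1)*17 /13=17 /13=1.31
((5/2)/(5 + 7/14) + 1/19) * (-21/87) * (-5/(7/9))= 4770/6061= 0.79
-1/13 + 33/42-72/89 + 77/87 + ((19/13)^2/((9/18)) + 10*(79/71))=21050533879/1300715598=16.18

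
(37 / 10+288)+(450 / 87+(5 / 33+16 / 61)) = 173546779 / 583770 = 297.29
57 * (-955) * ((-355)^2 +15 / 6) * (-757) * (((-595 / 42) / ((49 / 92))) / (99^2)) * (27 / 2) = -6768538923031625 / 35574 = -190266456485.96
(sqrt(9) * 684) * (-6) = -12312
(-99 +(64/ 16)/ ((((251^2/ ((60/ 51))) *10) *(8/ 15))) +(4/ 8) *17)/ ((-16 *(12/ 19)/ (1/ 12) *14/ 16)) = 3683226893/ 4318340544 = 0.85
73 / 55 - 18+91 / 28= -2953 / 220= -13.42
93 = 93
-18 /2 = -9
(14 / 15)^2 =196 / 225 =0.87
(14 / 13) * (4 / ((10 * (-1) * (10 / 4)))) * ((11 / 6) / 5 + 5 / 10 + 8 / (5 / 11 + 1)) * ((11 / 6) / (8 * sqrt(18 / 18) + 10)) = -14707 / 131625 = -0.11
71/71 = 1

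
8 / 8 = 1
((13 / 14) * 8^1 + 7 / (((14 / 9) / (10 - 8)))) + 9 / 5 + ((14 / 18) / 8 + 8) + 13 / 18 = 68161 / 2520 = 27.05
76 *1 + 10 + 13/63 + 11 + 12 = 6880/63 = 109.21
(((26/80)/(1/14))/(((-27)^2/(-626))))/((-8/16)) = 28483/3645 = 7.81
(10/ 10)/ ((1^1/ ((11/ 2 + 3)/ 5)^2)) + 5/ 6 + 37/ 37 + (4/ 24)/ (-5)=469/ 100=4.69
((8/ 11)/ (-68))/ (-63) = 2/ 11781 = 0.00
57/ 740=0.08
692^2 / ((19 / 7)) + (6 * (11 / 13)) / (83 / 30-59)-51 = 73492475929 / 416689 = 176372.49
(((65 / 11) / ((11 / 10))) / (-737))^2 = 422500 / 7952537329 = 0.00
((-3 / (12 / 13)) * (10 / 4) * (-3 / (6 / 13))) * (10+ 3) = 10985 / 16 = 686.56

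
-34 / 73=-0.47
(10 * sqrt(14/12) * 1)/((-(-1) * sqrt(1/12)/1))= 10 * sqrt(14)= 37.42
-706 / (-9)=78.44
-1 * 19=-19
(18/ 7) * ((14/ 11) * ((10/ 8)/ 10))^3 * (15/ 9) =735/ 42592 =0.02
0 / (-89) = 0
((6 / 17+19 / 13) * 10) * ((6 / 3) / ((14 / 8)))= 32080 / 1547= 20.74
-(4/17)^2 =-16/289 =-0.06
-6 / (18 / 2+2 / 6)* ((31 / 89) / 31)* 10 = -45 / 623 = -0.07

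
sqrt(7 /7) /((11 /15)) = 15 /11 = 1.36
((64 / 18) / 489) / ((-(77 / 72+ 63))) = -256 / 2255757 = -0.00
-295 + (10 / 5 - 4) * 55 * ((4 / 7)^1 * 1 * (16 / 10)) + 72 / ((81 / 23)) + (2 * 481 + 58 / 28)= 10601 / 18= 588.94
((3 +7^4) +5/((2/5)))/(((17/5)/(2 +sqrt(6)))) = 24165/17 +24165*sqrt(6)/34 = 3162.41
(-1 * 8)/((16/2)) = -1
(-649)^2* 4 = 1684804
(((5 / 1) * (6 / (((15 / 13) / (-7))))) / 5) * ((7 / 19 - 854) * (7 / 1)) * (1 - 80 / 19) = -1260443366 / 1805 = -698306.57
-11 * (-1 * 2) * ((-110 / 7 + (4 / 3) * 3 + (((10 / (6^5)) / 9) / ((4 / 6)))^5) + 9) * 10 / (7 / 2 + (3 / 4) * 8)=-7219445190880198717711435 / 114854809854912252346368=-62.86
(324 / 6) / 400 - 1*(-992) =992.14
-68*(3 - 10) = 476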